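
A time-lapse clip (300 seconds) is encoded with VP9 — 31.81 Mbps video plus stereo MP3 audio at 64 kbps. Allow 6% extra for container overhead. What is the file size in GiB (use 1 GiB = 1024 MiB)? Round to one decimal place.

Audio: 64 kbps = 0.064 Mbps.
Total bitrate: 31.81 + 0.064 = 31.874 Mbps.
Stream data: 31.874 Mbps × 300 s = 9562.2 Mb.
With 6% container overhead: ×1.06.
10,136 Mb = 1,266,991,500 bytes ÷ 1,073,741,824 = 1.180 GiB.

1.2 GiB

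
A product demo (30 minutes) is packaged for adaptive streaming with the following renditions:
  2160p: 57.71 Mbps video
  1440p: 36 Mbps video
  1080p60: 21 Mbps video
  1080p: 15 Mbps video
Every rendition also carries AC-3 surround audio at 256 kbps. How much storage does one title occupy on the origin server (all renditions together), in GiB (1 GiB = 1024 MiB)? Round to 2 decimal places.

30 min = 1800 s
Audio: 256 kbps = 0.256 Mbps.
Sum of rendition bitrates: (57.71+0.256) + (36+0.256) + (21+0.256) + (15+0.256) = 130.734 Mbps.
× 1800 s = 235,321 Mb = 29,415 MB = 27.39 GiB.

27.39 GiB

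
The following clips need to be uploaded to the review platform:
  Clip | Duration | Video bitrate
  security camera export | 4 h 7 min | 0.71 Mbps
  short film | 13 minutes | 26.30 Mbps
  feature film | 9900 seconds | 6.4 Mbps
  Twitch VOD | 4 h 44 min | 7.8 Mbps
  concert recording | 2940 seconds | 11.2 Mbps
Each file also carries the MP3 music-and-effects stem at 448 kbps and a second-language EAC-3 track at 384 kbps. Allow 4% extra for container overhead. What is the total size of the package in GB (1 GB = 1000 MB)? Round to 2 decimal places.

38.75 GB

Audio total: 448 + 384 = 832 kbps = 0.832 Mbps.
security camera export: 1.542 Mbps × 14820 s × 1.04 = 23766.5 Mb
short film: 27.132 Mbps × 780 s × 1.04 = 22009.5 Mb
feature film: 7.232 Mbps × 9900 s × 1.04 = 74460.7 Mb
Twitch VOD: 8.632 Mbps × 17040 s × 1.04 = 152972.9 Mb
concert recording: 12.032 Mbps × 2940 s × 1.04 = 36789.0 Mb
Total: 309998.6 Mb = 38749.8 MB.
= 38.75 GB.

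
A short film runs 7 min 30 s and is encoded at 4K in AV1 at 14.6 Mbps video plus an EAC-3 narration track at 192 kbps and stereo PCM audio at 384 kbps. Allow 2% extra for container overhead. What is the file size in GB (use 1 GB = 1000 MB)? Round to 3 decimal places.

0.871 GB

7 min 30 s = 450 s
Audio total: 192 + 384 = 576 kbps = 0.576 Mbps.
Total bitrate: 14.6 + 0.576 = 15.176 Mbps.
Stream data: 15.176 Mbps × 450 s = 6829.2 Mb.
With 2% container overhead: ×1.02.
6,966 Mb ÷ 8 = 870.7 MB → 0.8707 GB.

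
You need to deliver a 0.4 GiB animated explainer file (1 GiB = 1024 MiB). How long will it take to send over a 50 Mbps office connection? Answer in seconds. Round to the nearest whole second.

69 seconds

File: 0.4 GiB = 3436.0 Mb.
At 50 Mbps: 3436.0 / 50 = 68.7 s ≈ 68.7 seconds.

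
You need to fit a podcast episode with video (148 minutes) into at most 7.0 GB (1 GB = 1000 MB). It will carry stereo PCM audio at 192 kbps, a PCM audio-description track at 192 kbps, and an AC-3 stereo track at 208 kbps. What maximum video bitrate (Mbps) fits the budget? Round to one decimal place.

5.7 Mbps

Budget: 7.0 GB = 56000.0 Mb.
148 min = 8880 s
Total bitrate budget: 56000.0 Mb / 8880 s = 6.306 Mbps.
Audio total: 192 + 192 + 208 = 592 kbps = 0.592 Mbps.
Video: 6.306 − 0.592 = 5.714 Mbps.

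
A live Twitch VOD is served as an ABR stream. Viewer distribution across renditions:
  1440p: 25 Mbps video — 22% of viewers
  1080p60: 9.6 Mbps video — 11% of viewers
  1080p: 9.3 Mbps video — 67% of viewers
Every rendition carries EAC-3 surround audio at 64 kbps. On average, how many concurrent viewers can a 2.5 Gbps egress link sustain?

Audio: 64 kbps = 0.064 Mbps.
Average per-viewer bitrate: 0.22×25.064 + 0.11×9.664 + 0.67×9.364 = 12.851 Mbps.
2.5 Gbps = 2,500 Mbps; 2,500 / 12.851 = 194.54 → 194.

194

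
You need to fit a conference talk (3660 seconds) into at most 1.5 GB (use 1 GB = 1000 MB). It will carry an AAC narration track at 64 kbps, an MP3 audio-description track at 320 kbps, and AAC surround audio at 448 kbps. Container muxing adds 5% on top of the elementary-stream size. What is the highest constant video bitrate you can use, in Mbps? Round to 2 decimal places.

2.29 Mbps

Budget: 1.5 GB = 12000.0 Mb.
Stream payload after overhead: 12000.0 / 1.05 = 11428.6 Mb.
Total bitrate budget: 11428.6 Mb / 3660 s = 3.123 Mbps.
Audio total: 64 + 320 + 448 = 832 kbps = 0.832 Mbps.
Video: 3.123 − 0.832 = 2.291 Mbps.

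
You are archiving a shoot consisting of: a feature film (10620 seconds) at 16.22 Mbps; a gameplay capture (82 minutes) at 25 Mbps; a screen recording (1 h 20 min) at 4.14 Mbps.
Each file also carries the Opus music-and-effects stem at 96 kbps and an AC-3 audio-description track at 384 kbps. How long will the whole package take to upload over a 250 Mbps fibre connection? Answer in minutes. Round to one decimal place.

21.7 minutes

Audio total: 96 + 384 = 480 kbps = 0.480 Mbps.
feature film: 16.700 Mbps × 10620 s = 177354.0 Mb
gameplay capture: 25.480 Mbps × 4920 s = 125361.6 Mb
screen recording: 4.620 Mbps × 4800 s = 22176.0 Mb
Total: 324891.6 Mb = 40611.4 MB.
At 250 Mbps: 324891.6 / 250 = 1300 s ≈ 21.7 minutes.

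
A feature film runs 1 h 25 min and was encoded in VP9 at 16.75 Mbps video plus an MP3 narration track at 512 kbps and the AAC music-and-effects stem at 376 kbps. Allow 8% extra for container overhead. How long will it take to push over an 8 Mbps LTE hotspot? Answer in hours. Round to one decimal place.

3.4 hours

1 h 25 min = 85 min = 5100 s
Audio total: 512 + 376 = 888 kbps = 0.888 Mbps.
Total bitrate: 17.638 Mbps.
File: 17.638 Mbps × 5100 s = 89953.8 Mb.
With 8% container overhead: ×1.08. → 97150.1 Mb.
At 8 Mbps: 97150.1 / 8 = 12143.8 s ≈ 3.37 hours.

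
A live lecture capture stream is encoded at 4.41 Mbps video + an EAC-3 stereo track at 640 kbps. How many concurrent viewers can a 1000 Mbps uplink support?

198

Audio: 640 kbps = 0.640 Mbps.
Per-viewer media rate: 5.050 Mbps.
1000 Mbps = 1,000 Mbps; 1,000 / 5.050 = 198.02 → 198 viewers.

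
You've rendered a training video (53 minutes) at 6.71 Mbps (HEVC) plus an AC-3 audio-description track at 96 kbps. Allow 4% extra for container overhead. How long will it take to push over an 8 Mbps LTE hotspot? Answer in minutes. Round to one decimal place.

46.9 minutes

53 min = 3180 s
Audio: 96 kbps = 0.096 Mbps.
Total bitrate: 6.806 Mbps.
File: 6.806 Mbps × 3180 s = 21643.1 Mb.
With 4% container overhead: ×1.04. → 22508.8 Mb.
At 8 Mbps: 22508.8 / 8 = 2813.6 s ≈ 46.9 minutes.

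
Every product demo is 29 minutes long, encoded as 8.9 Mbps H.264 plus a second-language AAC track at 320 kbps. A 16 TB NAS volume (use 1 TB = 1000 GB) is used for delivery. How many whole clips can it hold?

29 min = 1740 s
Audio: 320 kbps = 0.320 Mbps.
Total bitrate: 9.220 Mbps.
Per item: 9.220 Mbps × 1740 s = 16,043 Mb = 2,005 MB.
Capacity: 16 TB = 128,000,000 Mb; 7978.66 items → 7978 complete.

7978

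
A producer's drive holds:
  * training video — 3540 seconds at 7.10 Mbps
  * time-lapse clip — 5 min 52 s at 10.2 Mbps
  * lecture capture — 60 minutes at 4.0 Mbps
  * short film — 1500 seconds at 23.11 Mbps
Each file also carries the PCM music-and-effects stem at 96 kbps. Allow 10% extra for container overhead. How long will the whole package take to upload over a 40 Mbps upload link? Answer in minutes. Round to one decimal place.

Audio: 96 kbps = 0.096 Mbps.
training video: 7.196 Mbps × 3540 s × 1.10 = 28021.2 Mb
time-lapse clip: 10.296 Mbps × 352 s × 1.10 = 3986.6 Mb
lecture capture: 4.096 Mbps × 3600 s × 1.10 = 16220.2 Mb
short film: 23.206 Mbps × 1500 s × 1.10 = 38289.9 Mb
Total: 86517.9 Mb = 10814.7 MB.
At 40 Mbps: 86517.9 / 40 = 2163 s ≈ 36 minutes.

36.0 minutes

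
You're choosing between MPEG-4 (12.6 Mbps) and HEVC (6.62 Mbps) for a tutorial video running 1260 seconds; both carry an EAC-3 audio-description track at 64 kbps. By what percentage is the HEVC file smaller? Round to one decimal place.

47.2%

Audio: 64 kbps = 0.064 Mbps.
MPEG-4: 12.664 Mbps × 1260 s = 15956.6 Mb = 1.995 GB.
HEVC: 6.684 Mbps × 1260 s = 8421.8 Mb = 1.053 GB.
Reduction: (1 − 1.053/1.995) × 100 = 47.22%.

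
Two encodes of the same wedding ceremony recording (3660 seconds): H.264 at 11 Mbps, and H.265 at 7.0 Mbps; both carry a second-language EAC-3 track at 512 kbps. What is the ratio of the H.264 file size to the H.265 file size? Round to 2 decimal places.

1.53

Audio: 512 kbps = 0.512 Mbps.
H.264: 11.512 Mbps × 3660 s = 42133.9 Mb = 5.267 GB.
H.265: 7.512 Mbps × 3660 s = 27493.9 Mb = 3.437 GB.
Ratio: 5.267 / 3.437 = 1.532.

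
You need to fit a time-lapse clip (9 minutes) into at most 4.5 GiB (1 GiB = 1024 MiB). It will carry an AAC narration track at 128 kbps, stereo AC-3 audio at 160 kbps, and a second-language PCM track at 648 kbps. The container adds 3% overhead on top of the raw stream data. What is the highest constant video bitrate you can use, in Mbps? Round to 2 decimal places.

Budget: 4.5 GiB = 38654.7 Mb.
Stream payload after overhead: 38654.7 / 1.03 = 37528.8 Mb.
9 min = 540 s
Total bitrate budget: 37528.8 Mb / 540 s = 69.498 Mbps.
Audio total: 128 + 160 + 648 = 936 kbps = 0.936 Mbps.
Video: 69.498 − 0.936 = 68.562 Mbps.

68.56 Mbps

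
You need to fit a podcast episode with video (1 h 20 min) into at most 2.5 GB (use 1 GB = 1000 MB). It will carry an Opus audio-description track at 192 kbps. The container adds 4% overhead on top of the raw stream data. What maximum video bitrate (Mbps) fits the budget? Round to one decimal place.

3.8 Mbps

Budget: 2.5 GB = 20000.0 Mb.
Stream payload after overhead: 20000.0 / 1.04 = 19230.8 Mb.
1 h 20 min = 80 min = 4800 s
Total bitrate budget: 19230.8 Mb / 4800 s = 4.006 Mbps.
Audio: 192 kbps = 0.192 Mbps.
Video: 4.006 − 0.192 = 3.814 Mbps.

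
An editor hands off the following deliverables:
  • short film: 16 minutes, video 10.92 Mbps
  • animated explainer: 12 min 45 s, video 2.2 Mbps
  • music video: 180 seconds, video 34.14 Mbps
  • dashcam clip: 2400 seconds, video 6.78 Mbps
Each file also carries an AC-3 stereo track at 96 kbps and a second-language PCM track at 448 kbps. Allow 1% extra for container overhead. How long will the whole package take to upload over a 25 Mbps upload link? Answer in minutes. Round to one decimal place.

Audio total: 96 + 448 = 544 kbps = 0.544 Mbps.
short film: 11.464 Mbps × 960 s × 1.01 = 11115.5 Mb
animated explainer: 2.744 Mbps × 765 s × 1.01 = 2120.2 Mb
music video: 34.684 Mbps × 180 s × 1.01 = 6305.6 Mb
dashcam clip: 7.324 Mbps × 2400 s × 1.01 = 17753.4 Mb
Total: 37294.6 Mb = 4661.8 MB.
At 25 Mbps: 37294.6 / 25 = 1492 s ≈ 24.9 minutes.

24.9 minutes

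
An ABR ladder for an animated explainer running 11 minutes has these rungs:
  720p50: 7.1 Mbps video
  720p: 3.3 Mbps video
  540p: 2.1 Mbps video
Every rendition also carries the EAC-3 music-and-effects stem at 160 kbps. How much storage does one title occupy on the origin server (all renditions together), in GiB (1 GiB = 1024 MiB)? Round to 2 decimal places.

1.00 GiB

11 min = 660 s
Audio: 160 kbps = 0.160 Mbps.
Sum of rendition bitrates: (7.1+0.160) + (3.3+0.160) + (2.1+0.160) = 12.980 Mbps.
× 660 s = 8,567 Mb = 1,071 MB = 0.9973 GiB.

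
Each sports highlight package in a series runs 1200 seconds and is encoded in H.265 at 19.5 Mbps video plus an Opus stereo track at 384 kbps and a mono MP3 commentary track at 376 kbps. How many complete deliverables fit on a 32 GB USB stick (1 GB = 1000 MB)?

Audio total: 384 + 376 = 760 kbps = 0.760 Mbps.
Total bitrate: 20.260 Mbps.
Per item: 20.260 Mbps × 1200 s = 24,312 Mb = 3,039 MB.
Capacity: 32 GB = 256,000 Mb; 10.53 items → 10 complete.

10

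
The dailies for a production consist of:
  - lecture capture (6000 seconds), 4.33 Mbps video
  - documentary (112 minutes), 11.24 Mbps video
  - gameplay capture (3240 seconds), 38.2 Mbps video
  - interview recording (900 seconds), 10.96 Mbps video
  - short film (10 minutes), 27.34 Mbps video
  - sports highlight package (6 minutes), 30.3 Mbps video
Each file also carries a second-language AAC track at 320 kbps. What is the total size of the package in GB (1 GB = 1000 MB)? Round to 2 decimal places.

33.52 GB

Audio: 320 kbps = 0.320 Mbps.
lecture capture: 4.650 Mbps × 6000 s = 27900.0 Mb
documentary: 11.560 Mbps × 6720 s = 77683.2 Mb
gameplay capture: 38.520 Mbps × 3240 s = 124804.8 Mb
interview recording: 11.280 Mbps × 900 s = 10152.0 Mb
short film: 27.660 Mbps × 600 s = 16596.0 Mb
sports highlight package: 30.620 Mbps × 360 s = 11023.2 Mb
Total: 268159.2 Mb = 33519.9 MB.
= 33.52 GB.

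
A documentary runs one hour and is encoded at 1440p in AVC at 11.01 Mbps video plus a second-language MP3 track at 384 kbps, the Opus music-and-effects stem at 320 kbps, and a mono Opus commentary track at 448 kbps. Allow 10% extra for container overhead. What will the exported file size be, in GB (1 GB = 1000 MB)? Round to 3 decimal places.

1 h = 3600 s
Audio total: 384 + 320 + 448 = 1152 kbps = 1.152 Mbps.
Total bitrate: 11.01 + 1.152 = 12.162 Mbps.
Stream data: 12.162 Mbps × 3600 s = 43783.2 Mb.
With 10% container overhead: ×1.10.
48,162 Mb ÷ 8 = 6,020 MB → 6.020 GB.

6.020 GB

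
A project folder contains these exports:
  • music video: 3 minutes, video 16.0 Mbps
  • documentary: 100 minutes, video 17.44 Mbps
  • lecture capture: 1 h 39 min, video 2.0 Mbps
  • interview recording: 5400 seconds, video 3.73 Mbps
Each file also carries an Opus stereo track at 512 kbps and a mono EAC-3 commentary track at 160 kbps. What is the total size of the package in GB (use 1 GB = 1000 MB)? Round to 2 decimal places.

Audio total: 512 + 160 = 672 kbps = 0.672 Mbps.
music video: 16.672 Mbps × 180 s = 3001.0 Mb
documentary: 18.112 Mbps × 6000 s = 108672.0 Mb
lecture capture: 2.672 Mbps × 5940 s = 15871.7 Mb
interview recording: 4.402 Mbps × 5400 s = 23770.8 Mb
Total: 151315.4 Mb = 18914.4 MB.
= 18.91 GB.

18.91 GB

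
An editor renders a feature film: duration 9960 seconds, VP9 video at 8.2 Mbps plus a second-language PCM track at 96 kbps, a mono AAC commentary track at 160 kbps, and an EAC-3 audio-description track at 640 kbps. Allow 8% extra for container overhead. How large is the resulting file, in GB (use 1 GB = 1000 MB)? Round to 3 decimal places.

12.230 GB

Audio total: 96 + 160 + 640 = 896 kbps = 0.896 Mbps.
Total bitrate: 8.2 + 0.896 = 9.096 Mbps.
Stream data: 9.096 Mbps × 9960 s = 90596.2 Mb.
With 8% container overhead: ×1.08.
97,844 Mb ÷ 8 = 12,230 MB → 12.23 GB.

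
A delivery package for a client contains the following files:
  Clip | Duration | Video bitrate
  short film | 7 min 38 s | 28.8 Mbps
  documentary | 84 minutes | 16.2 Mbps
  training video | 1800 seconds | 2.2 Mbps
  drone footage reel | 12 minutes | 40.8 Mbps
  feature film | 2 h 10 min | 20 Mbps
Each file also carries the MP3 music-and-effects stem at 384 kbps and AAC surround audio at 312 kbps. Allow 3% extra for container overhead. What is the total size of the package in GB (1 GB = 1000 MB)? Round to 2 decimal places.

Audio total: 384 + 312 = 696 kbps = 0.696 Mbps.
short film: 29.496 Mbps × 458 s × 1.03 = 13914.4 Mb
documentary: 16.896 Mbps × 5040 s × 1.03 = 87710.5 Mb
training video: 2.896 Mbps × 1800 s × 1.03 = 5369.2 Mb
drone footage reel: 41.496 Mbps × 720 s × 1.03 = 30773.4 Mb
feature film: 20.696 Mbps × 7800 s × 1.03 = 166271.7 Mb
Total: 304039.2 Mb = 38004.9 MB.
= 38.00 GB.

38.00 GB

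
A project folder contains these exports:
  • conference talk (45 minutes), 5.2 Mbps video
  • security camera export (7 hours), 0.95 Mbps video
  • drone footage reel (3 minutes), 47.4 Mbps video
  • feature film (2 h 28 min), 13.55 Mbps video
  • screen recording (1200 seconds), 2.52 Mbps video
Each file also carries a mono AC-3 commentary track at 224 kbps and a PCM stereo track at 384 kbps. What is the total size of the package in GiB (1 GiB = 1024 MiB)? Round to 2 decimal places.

22.48 GiB

Audio total: 224 + 384 = 608 kbps = 0.608 Mbps.
conference talk: 5.808 Mbps × 2700 s = 15681.6 Mb
security camera export: 1.558 Mbps × 25200 s = 39261.6 Mb
drone footage reel: 48.008 Mbps × 180 s = 8641.4 Mb
feature film: 14.158 Mbps × 8880 s = 125723.0 Mb
screen recording: 3.128 Mbps × 1200 s = 3753.6 Mb
Total: 193061.3 Mb = 24132.7 MB.
= 22.48 GiB.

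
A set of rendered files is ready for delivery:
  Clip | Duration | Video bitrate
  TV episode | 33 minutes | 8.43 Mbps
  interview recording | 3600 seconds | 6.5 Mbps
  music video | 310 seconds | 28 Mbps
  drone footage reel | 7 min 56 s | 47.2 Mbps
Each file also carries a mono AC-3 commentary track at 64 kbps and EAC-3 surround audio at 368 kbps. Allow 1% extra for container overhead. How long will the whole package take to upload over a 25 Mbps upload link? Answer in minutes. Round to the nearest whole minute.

Audio total: 64 + 368 = 432 kbps = 0.432 Mbps.
TV episode: 8.862 Mbps × 1980 s × 1.01 = 17722.2 Mb
interview recording: 6.932 Mbps × 3600 s × 1.01 = 25204.8 Mb
music video: 28.432 Mbps × 310 s × 1.01 = 8902.1 Mb
drone footage reel: 47.632 Mbps × 476 s × 1.01 = 22899.6 Mb
Total: 74728.6 Mb = 9341.1 MB.
At 25 Mbps: 74728.6 / 25 = 2989 s ≈ 49.8 minutes.

50 minutes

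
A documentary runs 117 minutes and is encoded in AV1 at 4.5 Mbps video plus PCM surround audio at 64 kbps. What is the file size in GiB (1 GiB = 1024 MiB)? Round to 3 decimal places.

117 min = 7020 s
Audio: 64 kbps = 0.064 Mbps.
Total bitrate: 4.5 + 0.064 = 4.564 Mbps.
Stream data: 4.564 Mbps × 7020 s = 32039.3 Mb.
32,039 Mb = 4,004,910,000 bytes ÷ 1,073,741,824 = 3.730 GiB.

3.730 GiB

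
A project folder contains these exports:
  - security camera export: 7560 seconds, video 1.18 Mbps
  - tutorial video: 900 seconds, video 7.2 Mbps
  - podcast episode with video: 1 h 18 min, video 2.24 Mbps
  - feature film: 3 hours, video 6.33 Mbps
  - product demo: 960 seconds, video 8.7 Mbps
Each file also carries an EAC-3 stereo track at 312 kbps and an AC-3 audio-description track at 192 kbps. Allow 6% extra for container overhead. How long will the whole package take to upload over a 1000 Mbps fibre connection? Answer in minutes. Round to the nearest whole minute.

2 minutes

Audio total: 312 + 192 = 504 kbps = 0.504 Mbps.
security camera export: 1.684 Mbps × 7560 s × 1.06 = 13494.9 Mb
tutorial video: 7.704 Mbps × 900 s × 1.06 = 7349.6 Mb
podcast episode with video: 2.744 Mbps × 4680 s × 1.06 = 13612.4 Mb
feature film: 6.834 Mbps × 10800 s × 1.06 = 78235.6 Mb
product demo: 9.204 Mbps × 960 s × 1.06 = 9366.0 Mb
Total: 122058.6 Mb = 15257.3 MB.
At 1000 Mbps: 122058.6 / 1000 = 122 s ≈ 2.03 minutes.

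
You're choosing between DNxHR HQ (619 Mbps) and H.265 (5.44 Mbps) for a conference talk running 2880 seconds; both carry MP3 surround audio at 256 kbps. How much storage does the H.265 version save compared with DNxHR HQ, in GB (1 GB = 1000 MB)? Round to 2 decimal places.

220.88 GB

Audio: 256 kbps = 0.256 Mbps.
DNxHR HQ: 619.256 Mbps × 2880 s = 1783457.3 Mb = 222.932 GB.
H.265: 5.696 Mbps × 2880 s = 16404.5 Mb = 2.051 GB.
Saving: 222.932 − 2.051 = 220.882 GB.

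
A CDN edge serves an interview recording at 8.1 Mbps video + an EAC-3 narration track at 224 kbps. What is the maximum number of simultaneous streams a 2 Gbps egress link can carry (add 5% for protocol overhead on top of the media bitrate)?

228

Audio: 224 kbps = 0.224 Mbps.
Per-viewer media rate: 8.324 Mbps.
On the wire with 5% overhead: 8.740 Mbps.
2 Gbps = 2,000 Mbps; 2,000 / 8.740 = 228.83 → 228 viewers.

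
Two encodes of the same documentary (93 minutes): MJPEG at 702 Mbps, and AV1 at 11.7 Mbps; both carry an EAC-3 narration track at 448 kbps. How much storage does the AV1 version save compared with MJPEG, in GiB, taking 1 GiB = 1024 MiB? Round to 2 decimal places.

448.42 GiB

93 min = 5580 s
Audio: 448 kbps = 0.448 Mbps.
MJPEG: 702.448 Mbps × 5580 s = 3919659.8 Mb = 456.308 GiB.
AV1: 12.148 Mbps × 5580 s = 67785.8 Mb = 7.891 GiB.
Saving: 456.308 − 7.891 = 448.417 GiB.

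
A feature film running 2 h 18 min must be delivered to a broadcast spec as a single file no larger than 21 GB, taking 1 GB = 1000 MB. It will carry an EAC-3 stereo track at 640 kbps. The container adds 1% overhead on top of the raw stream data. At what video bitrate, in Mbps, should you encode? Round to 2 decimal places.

Budget: 21 GB = 168000.0 Mb.
Stream payload after overhead: 168000.0 / 1.01 = 166336.6 Mb.
2 h 18 min = 138 min = 8280 s
Total bitrate budget: 166336.6 Mb / 8280 s = 20.089 Mbps.
Audio: 640 kbps = 0.640 Mbps.
Video: 20.089 − 0.640 = 19.449 Mbps.

19.45 Mbps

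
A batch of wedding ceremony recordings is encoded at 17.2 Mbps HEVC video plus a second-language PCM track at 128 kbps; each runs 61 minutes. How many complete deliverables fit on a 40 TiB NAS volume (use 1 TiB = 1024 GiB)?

61 min = 3660 s
Audio: 128 kbps = 0.128 Mbps.
Total bitrate: 17.328 Mbps.
Per item: 17.328 Mbps × 3660 s = 63,420 Mb = 7,928 MB.
Capacity: 40 TiB = 351,843,721 Mb; 5547.79 items → 5547 complete.

5547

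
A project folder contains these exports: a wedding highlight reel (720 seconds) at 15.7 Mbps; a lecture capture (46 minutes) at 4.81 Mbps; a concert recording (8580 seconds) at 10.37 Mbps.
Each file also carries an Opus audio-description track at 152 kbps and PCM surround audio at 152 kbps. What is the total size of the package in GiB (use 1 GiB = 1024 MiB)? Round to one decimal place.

Audio total: 152 + 152 = 304 kbps = 0.304 Mbps.
wedding highlight reel: 16.004 Mbps × 720 s = 11522.9 Mb
lecture capture: 5.114 Mbps × 2760 s = 14114.6 Mb
concert recording: 10.674 Mbps × 8580 s = 91582.9 Mb
Total: 117220.4 Mb = 14652.6 MB.
= 13.65 GiB.

13.6 GiB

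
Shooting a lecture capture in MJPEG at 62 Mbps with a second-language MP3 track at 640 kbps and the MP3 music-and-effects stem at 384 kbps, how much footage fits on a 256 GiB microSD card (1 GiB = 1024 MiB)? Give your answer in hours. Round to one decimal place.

9.7 hours

Audio total: 640 + 384 = 1024 kbps = 1.024 Mbps.
Total bitrate: 62 + 1.024 = 63.024 Mbps.
Capacity: 256 GiB = 2,199,023 Mb.
Recording time: 2,199,023 / 63.024 = 34,892 s ≈ 9.69 hours.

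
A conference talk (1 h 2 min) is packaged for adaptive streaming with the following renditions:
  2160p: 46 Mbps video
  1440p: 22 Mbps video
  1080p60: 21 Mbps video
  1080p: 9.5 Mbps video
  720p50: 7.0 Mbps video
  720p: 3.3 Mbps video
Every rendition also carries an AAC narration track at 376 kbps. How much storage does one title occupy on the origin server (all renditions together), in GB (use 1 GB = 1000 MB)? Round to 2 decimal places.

1 h 2 min = 62 min = 3720 s
Audio: 376 kbps = 0.376 Mbps.
Sum of rendition bitrates: (46+0.376) + (22+0.376) + (21+0.376) + (9.5+0.376) + (7.0+0.376) + (3.3+0.376) = 111.056 Mbps.
× 3720 s = 413,128 Mb = 51,641 MB = 51.64 GB.

51.64 GB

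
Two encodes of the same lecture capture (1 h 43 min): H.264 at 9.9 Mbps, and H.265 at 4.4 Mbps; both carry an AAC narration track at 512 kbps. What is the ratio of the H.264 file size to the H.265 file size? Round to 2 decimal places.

2.12

1 h 43 min = 103 min = 6180 s
Audio: 512 kbps = 0.512 Mbps.
H.264: 10.412 Mbps × 6180 s = 64346.2 Mb = 8.043 GB.
H.265: 4.912 Mbps × 6180 s = 30356.2 Mb = 3.795 GB.
Ratio: 8.043 / 3.795 = 2.120.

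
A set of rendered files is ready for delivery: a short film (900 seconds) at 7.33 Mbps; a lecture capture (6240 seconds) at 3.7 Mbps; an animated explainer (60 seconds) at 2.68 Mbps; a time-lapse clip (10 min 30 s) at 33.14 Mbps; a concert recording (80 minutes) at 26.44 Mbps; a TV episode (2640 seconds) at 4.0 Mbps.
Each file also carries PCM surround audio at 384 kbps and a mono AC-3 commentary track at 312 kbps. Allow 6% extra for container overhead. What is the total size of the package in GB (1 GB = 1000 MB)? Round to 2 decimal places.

26.34 GB

Audio total: 384 + 312 = 696 kbps = 0.696 Mbps.
short film: 8.026 Mbps × 900 s × 1.06 = 7656.8 Mb
lecture capture: 4.396 Mbps × 6240 s × 1.06 = 29076.9 Mb
animated explainer: 3.376 Mbps × 60 s × 1.06 = 214.7 Mb
time-lapse clip: 33.836 Mbps × 630 s × 1.06 = 22595.7 Mb
concert recording: 27.136 Mbps × 4800 s × 1.06 = 138068.0 Mb
TV episode: 4.696 Mbps × 2640 s × 1.06 = 13141.3 Mb
Total: 210753.4 Mb = 26344.2 MB.
= 26.34 GB.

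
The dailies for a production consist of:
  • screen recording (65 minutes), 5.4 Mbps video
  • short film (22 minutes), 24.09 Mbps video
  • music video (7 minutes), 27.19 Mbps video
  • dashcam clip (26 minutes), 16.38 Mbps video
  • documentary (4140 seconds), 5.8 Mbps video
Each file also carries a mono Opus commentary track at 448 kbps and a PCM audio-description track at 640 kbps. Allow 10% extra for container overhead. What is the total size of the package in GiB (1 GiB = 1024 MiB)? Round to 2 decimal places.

16.16 GiB

Audio total: 448 + 640 = 1088 kbps = 1.088 Mbps.
screen recording: 6.488 Mbps × 3900 s × 1.10 = 27833.5 Mb
short film: 25.178 Mbps × 1320 s × 1.10 = 36558.5 Mb
music video: 28.278 Mbps × 420 s × 1.10 = 13064.4 Mb
dashcam clip: 17.468 Mbps × 1560 s × 1.10 = 29975.1 Mb
documentary: 6.888 Mbps × 4140 s × 1.10 = 31368.0 Mb
Total: 138799.5 Mb = 17349.9 MB.
= 16.16 GiB.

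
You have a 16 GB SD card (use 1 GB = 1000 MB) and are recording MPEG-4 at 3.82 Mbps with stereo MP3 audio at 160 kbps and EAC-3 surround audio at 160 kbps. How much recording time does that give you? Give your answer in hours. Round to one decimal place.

8.6 hours

Audio total: 160 + 160 = 320 kbps = 0.320 Mbps.
Total bitrate: 3.82 + 0.320 = 4.140 Mbps.
Capacity: 16 GB = 128,000 Mb.
Recording time: 128,000 / 4.140 = 30,918 s ≈ 8.59 hours.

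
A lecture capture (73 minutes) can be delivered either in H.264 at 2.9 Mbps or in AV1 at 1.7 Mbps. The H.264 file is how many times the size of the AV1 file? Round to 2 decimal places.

73 min = 4380 s
H.264: 2.900 Mbps × 4380 s = 12702.0 Mb = 1.588 GB.
AV1: 1.700 Mbps × 4380 s = 7446.0 Mb = 0.931 GB.
Ratio: 1.588 / 0.931 = 1.706.

1.71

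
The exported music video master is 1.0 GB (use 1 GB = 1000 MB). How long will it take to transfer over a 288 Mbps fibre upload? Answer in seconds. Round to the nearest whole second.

28 seconds

File: 1.0 GB = 8000.0 Mb.
At 288 Mbps: 8000.0 / 288 = 27.8 s ≈ 27.8 seconds.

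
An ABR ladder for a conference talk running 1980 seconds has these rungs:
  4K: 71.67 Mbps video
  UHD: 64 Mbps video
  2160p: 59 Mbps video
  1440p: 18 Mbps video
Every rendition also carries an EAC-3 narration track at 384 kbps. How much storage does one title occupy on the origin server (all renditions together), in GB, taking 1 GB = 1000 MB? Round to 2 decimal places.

53.02 GB

Audio: 384 kbps = 0.384 Mbps.
Sum of rendition bitrates: (71.67+0.384) + (64+0.384) + (59+0.384) + (18+0.384) = 214.206 Mbps.
× 1980 s = 424,128 Mb = 53,016 MB = 53.02 GB.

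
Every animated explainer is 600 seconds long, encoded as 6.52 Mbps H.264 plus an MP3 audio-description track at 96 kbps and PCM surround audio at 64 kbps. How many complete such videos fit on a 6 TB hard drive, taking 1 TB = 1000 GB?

Audio total: 96 + 64 = 160 kbps = 0.160 Mbps.
Total bitrate: 6.680 Mbps.
Per item: 6.680 Mbps × 600 s = 4,008 Mb = 501.0 MB.
Capacity: 6 TB = 48,000,000 Mb; 11976.05 items → 11976 complete.

11976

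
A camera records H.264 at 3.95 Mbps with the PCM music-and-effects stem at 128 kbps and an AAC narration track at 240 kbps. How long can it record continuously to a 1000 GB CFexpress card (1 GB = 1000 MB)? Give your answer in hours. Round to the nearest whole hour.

515 hours

Audio total: 128 + 240 = 368 kbps = 0.368 Mbps.
Total bitrate: 3.95 + 0.368 = 4.318 Mbps.
Capacity: 1000 GB = 8,000,000 Mb.
Recording time: 8,000,000 / 4.318 = 1,852,710 s ≈ 515 hours.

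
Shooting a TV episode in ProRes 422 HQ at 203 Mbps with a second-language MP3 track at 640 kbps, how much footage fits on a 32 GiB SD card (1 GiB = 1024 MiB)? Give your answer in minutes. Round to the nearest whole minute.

Audio: 640 kbps = 0.640 Mbps.
Total bitrate: 203 + 0.640 = 203.640 Mbps.
Capacity: 32 GiB = 274,878 Mb.
Recording time: 274,878 / 203.640 = 1,350 s ≈ 22.5 minutes.

22 minutes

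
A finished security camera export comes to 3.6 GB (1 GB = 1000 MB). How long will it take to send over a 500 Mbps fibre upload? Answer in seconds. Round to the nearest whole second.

File: 3.6 GB = 28800.0 Mb.
At 500 Mbps: 28800.0 / 500 = 57.6 s ≈ 57.6 seconds.

58 seconds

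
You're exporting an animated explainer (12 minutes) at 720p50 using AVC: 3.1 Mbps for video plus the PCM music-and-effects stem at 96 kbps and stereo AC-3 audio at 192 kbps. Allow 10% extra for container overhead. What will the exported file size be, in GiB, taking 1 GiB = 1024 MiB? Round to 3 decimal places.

0.312 GiB

12 min = 720 s
Audio total: 96 + 192 = 288 kbps = 0.288 Mbps.
Total bitrate: 3.1 + 0.288 = 3.388 Mbps.
Stream data: 3.388 Mbps × 720 s = 2439.4 Mb.
With 10% container overhead: ×1.10.
2,683 Mb = 335,412,000 bytes ÷ 1,073,741,824 = 0.3124 GiB.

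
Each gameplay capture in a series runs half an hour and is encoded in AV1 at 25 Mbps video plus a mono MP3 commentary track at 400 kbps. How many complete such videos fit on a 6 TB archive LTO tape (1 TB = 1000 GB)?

30 min = 1800 s
Audio: 400 kbps = 0.400 Mbps.
Total bitrate: 25.400 Mbps.
Per item: 25.400 Mbps × 1800 s = 45,720 Mb = 5,715 MB.
Capacity: 6 TB = 48,000,000 Mb; 1049.87 items → 1049 complete.

1049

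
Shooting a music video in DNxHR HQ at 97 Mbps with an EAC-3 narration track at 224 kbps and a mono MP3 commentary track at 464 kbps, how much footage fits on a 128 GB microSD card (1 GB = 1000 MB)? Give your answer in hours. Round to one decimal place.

2.9 hours

Audio total: 224 + 464 = 688 kbps = 0.688 Mbps.
Total bitrate: 97 + 0.688 = 97.688 Mbps.
Capacity: 128 GB = 1,024,000 Mb.
Recording time: 1,024,000 / 97.688 = 10,482 s ≈ 2.91 hours.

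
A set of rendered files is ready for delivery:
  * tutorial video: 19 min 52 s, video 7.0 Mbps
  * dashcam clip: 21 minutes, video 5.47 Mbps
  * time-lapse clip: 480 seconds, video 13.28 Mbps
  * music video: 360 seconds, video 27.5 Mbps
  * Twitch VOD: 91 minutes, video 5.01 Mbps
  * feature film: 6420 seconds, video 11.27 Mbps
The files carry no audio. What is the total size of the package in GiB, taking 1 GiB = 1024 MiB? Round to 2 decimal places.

tutorial video: 7.000 Mbps × 1192 s = 8344.0 Mb
dashcam clip: 5.470 Mbps × 1260 s = 6892.2 Mb
time-lapse clip: 13.280 Mbps × 480 s = 6374.4 Mb
music video: 27.500 Mbps × 360 s = 9900.0 Mb
Twitch VOD: 5.010 Mbps × 5460 s = 27354.6 Mb
feature film: 11.270 Mbps × 6420 s = 72353.4 Mb
Total: 131218.6 Mb = 16402.3 MB.
= 15.28 GiB.

15.28 GiB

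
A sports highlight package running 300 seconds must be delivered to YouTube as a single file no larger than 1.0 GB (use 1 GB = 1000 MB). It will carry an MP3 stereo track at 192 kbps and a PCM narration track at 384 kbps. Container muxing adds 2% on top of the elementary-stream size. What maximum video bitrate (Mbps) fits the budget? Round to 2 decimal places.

Budget: 1.0 GB = 8000.0 Mb.
Stream payload after overhead: 8000.0 / 1.02 = 7843.1 Mb.
Total bitrate budget: 7843.1 Mb / 300 s = 26.144 Mbps.
Audio total: 192 + 384 = 576 kbps = 0.576 Mbps.
Video: 26.144 − 0.576 = 25.568 Mbps.

25.57 Mbps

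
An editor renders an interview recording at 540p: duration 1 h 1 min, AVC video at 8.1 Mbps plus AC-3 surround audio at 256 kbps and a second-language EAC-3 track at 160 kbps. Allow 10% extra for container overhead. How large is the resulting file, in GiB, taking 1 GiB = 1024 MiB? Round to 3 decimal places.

3.991 GiB

1 h 1 min = 61 min = 3660 s
Audio total: 256 + 160 = 416 kbps = 0.416 Mbps.
Total bitrate: 8.1 + 0.416 = 8.516 Mbps.
Stream data: 8.516 Mbps × 3660 s = 31168.6 Mb.
With 10% container overhead: ×1.10.
34,285 Mb = 4,285,677,000 bytes ÷ 1,073,741,824 = 3.991 GiB.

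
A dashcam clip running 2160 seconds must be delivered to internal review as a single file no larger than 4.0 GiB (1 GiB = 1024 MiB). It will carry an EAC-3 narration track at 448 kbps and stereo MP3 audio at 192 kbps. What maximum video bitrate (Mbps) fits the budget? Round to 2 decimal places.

Budget: 4.0 GiB = 34359.7 Mb.
Total bitrate budget: 34359.7 Mb / 2160 s = 15.907 Mbps.
Audio total: 448 + 192 = 640 kbps = 0.640 Mbps.
Video: 15.907 − 0.640 = 15.267 Mbps.

15.27 Mbps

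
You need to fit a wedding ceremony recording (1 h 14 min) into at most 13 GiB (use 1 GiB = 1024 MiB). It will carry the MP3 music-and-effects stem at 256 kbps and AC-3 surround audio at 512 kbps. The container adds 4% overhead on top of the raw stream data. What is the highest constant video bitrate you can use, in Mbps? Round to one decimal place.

23.4 Mbps

Budget: 13 GiB = 111669.1 Mb.
Stream payload after overhead: 111669.1 / 1.04 = 107374.2 Mb.
1 h 14 min = 74 min = 4440 s
Total bitrate budget: 107374.2 Mb / 4440 s = 24.183 Mbps.
Audio total: 256 + 512 = 768 kbps = 0.768 Mbps.
Video: 24.183 − 0.768 = 23.415 Mbps.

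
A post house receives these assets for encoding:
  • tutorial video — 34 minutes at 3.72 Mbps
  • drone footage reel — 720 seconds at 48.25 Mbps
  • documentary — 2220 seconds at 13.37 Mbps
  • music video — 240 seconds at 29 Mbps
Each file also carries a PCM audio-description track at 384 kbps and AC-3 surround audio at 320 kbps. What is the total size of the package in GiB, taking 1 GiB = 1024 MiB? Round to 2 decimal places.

Audio total: 384 + 320 = 704 kbps = 0.704 Mbps.
tutorial video: 4.424 Mbps × 2040 s = 9025.0 Mb
drone footage reel: 48.954 Mbps × 720 s = 35246.9 Mb
documentary: 14.074 Mbps × 2220 s = 31244.3 Mb
music video: 29.704 Mbps × 240 s = 7129.0 Mb
Total: 82645.1 Mb = 10330.6 MB.
= 9.621 GiB.

9.62 GiB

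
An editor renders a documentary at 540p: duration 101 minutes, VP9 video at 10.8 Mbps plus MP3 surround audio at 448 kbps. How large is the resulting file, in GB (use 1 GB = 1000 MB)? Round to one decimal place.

8.5 GB

101 min = 6060 s
Audio: 448 kbps = 0.448 Mbps.
Total bitrate: 10.8 + 0.448 = 11.248 Mbps.
Stream data: 11.248 Mbps × 6060 s = 68162.9 Mb.
68,163 Mb ÷ 8 = 8,520 MB → 8.520 GB.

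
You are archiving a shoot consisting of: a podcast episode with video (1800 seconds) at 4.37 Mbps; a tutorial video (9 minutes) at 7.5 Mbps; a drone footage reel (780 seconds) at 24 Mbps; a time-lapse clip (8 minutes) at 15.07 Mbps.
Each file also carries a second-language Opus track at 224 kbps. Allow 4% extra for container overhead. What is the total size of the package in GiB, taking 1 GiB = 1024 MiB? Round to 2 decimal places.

Audio: 224 kbps = 0.224 Mbps.
podcast episode with video: 4.594 Mbps × 1800 s × 1.04 = 8600.0 Mb
tutorial video: 7.724 Mbps × 540 s × 1.04 = 4337.8 Mb
drone footage reel: 24.224 Mbps × 780 s × 1.04 = 19650.5 Mb
time-lapse clip: 15.294 Mbps × 480 s × 1.04 = 7634.8 Mb
Total: 40223.0 Mb = 5027.9 MB.
= 4.683 GiB.

4.68 GiB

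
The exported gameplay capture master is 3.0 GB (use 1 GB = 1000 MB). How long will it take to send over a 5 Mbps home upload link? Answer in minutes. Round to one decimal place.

File: 3.0 GB = 24000.0 Mb.
At 5 Mbps: 24000.0 / 5 = 4800.0 s ≈ 80 minutes.

80.0 minutes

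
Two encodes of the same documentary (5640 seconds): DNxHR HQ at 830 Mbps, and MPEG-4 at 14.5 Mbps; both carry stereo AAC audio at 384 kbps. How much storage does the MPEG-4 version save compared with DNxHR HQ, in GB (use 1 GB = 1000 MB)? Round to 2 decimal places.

Audio: 384 kbps = 0.384 Mbps.
DNxHR HQ: 830.384 Mbps × 5640 s = 4683365.8 Mb = 585.421 GB.
MPEG-4: 14.884 Mbps × 5640 s = 83945.8 Mb = 10.493 GB.
Saving: 585.421 − 10.493 = 574.928 GB.

574.93 GB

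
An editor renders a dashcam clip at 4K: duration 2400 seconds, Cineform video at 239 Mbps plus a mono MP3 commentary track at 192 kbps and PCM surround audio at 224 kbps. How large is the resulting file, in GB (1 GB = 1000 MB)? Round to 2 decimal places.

Audio total: 192 + 224 = 416 kbps = 0.416 Mbps.
Total bitrate: 239 + 0.416 = 239.416 Mbps.
Stream data: 239.416 Mbps × 2400 s = 574598.4 Mb.
574,598 Mb ÷ 8 = 71,825 MB → 71.82 GB.

71.82 GB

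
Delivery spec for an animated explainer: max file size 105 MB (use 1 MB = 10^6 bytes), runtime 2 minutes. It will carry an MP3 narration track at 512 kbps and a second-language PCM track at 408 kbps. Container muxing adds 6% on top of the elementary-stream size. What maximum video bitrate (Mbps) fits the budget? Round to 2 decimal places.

5.68 Mbps

Budget: 105 MB = 840.0 Mb.
Stream payload after overhead: 840.0 / 1.06 = 792.5 Mb.
2 min = 120 s
Total bitrate budget: 792.5 Mb / 120 s = 6.604 Mbps.
Audio total: 512 + 408 = 920 kbps = 0.920 Mbps.
Video: 6.604 − 0.920 = 5.684 Mbps.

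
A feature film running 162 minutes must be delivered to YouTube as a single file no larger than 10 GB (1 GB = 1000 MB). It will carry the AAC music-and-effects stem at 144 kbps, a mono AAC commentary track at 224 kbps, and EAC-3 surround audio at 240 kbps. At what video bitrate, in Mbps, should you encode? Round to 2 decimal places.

Budget: 10 GB = 80000.0 Mb.
162 min = 9720 s
Total bitrate budget: 80000.0 Mb / 9720 s = 8.230 Mbps.
Audio total: 144 + 224 + 240 = 608 kbps = 0.608 Mbps.
Video: 8.230 − 0.608 = 7.622 Mbps.

7.62 Mbps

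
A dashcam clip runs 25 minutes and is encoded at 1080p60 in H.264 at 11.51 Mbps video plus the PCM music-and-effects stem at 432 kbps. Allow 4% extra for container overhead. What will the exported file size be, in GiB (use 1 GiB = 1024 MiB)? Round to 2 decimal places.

2.17 GiB

25 min = 1500 s
Audio: 432 kbps = 0.432 Mbps.
Total bitrate: 11.51 + 0.432 = 11.942 Mbps.
Stream data: 11.942 Mbps × 1500 s = 17913.0 Mb.
With 4% container overhead: ×1.04.
18,630 Mb = 2,328,690,000 bytes ÷ 1,073,741,824 = 2.169 GiB.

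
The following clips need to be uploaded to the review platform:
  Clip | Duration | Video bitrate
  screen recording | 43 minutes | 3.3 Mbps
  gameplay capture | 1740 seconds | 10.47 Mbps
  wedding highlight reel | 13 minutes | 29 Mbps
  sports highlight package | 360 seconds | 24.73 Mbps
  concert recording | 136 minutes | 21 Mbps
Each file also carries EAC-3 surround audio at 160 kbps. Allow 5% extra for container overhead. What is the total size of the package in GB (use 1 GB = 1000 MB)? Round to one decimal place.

Audio: 160 kbps = 0.160 Mbps.
screen recording: 3.460 Mbps × 2580 s × 1.05 = 9373.1 Mb
gameplay capture: 10.630 Mbps × 1740 s × 1.05 = 19421.0 Mb
wedding highlight reel: 29.160 Mbps × 780 s × 1.05 = 23882.0 Mb
sports highlight package: 24.890 Mbps × 360 s × 1.05 = 9408.4 Mb
concert recording: 21.160 Mbps × 8160 s × 1.05 = 181298.9 Mb
Total: 243383.5 Mb = 30422.9 MB.
= 30.42 GB.

30.4 GB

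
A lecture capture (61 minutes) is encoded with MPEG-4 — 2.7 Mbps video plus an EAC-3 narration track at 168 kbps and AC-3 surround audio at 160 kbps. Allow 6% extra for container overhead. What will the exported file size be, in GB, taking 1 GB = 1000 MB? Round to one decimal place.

1.5 GB

61 min = 3660 s
Audio total: 168 + 160 = 328 kbps = 0.328 Mbps.
Total bitrate: 2.7 + 0.328 = 3.028 Mbps.
Stream data: 3.028 Mbps × 3660 s = 11082.5 Mb.
With 6% container overhead: ×1.06.
11,747 Mb ÷ 8 = 1,468 MB → 1.468 GB.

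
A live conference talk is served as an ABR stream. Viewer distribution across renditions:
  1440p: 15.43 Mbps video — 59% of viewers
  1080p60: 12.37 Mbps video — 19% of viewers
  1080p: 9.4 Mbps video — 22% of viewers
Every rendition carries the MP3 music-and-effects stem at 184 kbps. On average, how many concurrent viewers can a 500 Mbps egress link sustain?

36

Audio: 184 kbps = 0.184 Mbps.
Average per-viewer bitrate: 0.59×15.614 + 0.19×12.554 + 0.22×9.584 = 13.706 Mbps.
500 Mbps = 500.0 Mbps; 500.0 / 13.706 = 36.48 → 36.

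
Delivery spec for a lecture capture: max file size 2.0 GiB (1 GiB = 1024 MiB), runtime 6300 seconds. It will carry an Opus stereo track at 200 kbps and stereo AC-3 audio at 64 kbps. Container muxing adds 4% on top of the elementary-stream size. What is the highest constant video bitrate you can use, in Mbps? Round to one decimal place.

2.4 Mbps

Budget: 2.0 GiB = 17179.9 Mb.
Stream payload after overhead: 17179.9 / 1.04 = 16519.1 Mb.
Total bitrate budget: 16519.1 Mb / 6300 s = 2.622 Mbps.
Audio total: 200 + 64 = 264 kbps = 0.264 Mbps.
Video: 2.622 − 0.264 = 2.358 Mbps.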